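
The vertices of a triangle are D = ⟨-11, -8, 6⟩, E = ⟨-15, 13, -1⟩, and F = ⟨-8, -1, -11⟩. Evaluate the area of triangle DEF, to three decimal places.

166.633

DE = (-4, 21, -7),  DF = (3, 7, -17)
i: 21·(-17) - (-7)·7 = -357 - (-49) = -308
j: (-7)·3 - (-4)·(-17) = -21 - 68 = -89
k: (-4)·7 - 21·3 = -28 - 63 = -91
DE × DF = (-308, -89, -91)
|DE × DF| = √111066 ≈ 333.2657
area = ½ · 333.2657 ≈ 166.633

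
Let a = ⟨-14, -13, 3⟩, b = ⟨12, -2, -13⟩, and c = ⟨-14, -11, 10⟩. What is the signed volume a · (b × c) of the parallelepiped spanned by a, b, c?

b × c:
i: (-2)·10 - (-13)·(-11) = -20 - 143 = -163
j: (-13)·(-14) - 12·10 = 182 - 120 = 62
k: 12·(-11) - (-2)·(-14) = -132 - 28 = -160
b × c = (-163, 62, -160)
a · (b × c) = (-14)·(-163) + (-13)·62 + 3·(-160) = 2282 - 806 - 480 = 996

996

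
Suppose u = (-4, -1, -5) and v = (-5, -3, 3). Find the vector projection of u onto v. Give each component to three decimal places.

u · v = (-4)·(-5) + (-1)·(-3) + (-5)·3 = 20 + 3 - 15 = 8
|v|² = 25 + 9 + 9 = 43
proj_v u = (8/43) · (-5, -3, 3) ≈ (-0.930, -0.558, 0.558)

(-0.930, -0.558, 0.558)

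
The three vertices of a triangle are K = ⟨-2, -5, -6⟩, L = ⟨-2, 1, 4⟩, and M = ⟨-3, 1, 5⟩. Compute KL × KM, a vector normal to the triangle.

(6, -10, 6)

KL = (0, 6, 10)
KM = (-1, 6, 11)
i: 6·11 - 10·6 = 66 - 60 = 6
j: 10·(-1) - 0·11 = -10 - 0 = -10
k: 0·6 - 6·(-1) = 0 - (-6) = 6
KL × KM = (6, -10, 6)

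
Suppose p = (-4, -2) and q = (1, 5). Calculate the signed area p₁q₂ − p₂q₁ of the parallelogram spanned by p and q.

(-4)·5 - (-2)·1 = -20 - (-2) = -18

-18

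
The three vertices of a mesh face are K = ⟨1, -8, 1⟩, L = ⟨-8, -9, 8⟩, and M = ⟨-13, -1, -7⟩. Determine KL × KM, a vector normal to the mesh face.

(-41, -170, -77)

KL = (-9, -1, 7)
KM = (-14, 7, -8)
i: (-1)·(-8) - 7·7 = 8 - 49 = -41
j: 7·(-14) - (-9)·(-8) = -98 - 72 = -170
k: (-9)·7 - (-1)·(-14) = -63 - 14 = -77
KL × KM = (-41, -170, -77)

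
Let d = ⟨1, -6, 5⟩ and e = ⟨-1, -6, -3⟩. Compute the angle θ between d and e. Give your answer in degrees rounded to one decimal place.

68.0

d · e = 1·(-1) + (-6)·(-6) + 5·(-3) = -1 + 36 - 15 = 20
|d|² = 1 + 36 + 25 = 62,  |d| = √62 ≈ 7.874008
|e|² = 1 + 36 + 9 = 46,  |e| = √46 ≈ 6.782330
cos θ = 20 / (7.874008 · 6.782330) ≈ 0.37450
θ = arccos(0.37450) ≈ 68.0°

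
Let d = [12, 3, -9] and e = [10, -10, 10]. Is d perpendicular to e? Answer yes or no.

yes

d · e = 12·10 + 3·(-10) + (-9)·10 = 120 - 30 - 90 = 0
Zero, so the vectors are orthogonal.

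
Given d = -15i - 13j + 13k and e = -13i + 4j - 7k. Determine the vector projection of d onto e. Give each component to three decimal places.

(-2.889, 0.889, -1.556)

d · e = (-15)·(-13) + (-13)·4 + 13·(-7) = 195 - 52 - 91 = 52
|e|² = 169 + 16 + 49 = 234
proj_e d = (52/234) · (-13, 4, -7) ≈ (-2.889, 0.889, -1.556)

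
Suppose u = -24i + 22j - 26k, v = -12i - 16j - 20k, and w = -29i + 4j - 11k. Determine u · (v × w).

v × w:
i: (-16)·(-11) - (-20)·4 = 176 - (-80) = 256
j: (-20)·(-29) - (-12)·(-11) = 580 - 132 = 448
k: (-12)·4 - (-16)·(-29) = -48 - 464 = -512
v × w = (256, 448, -512)
u · (v × w) = (-24)·256 + 22·448 + (-26)·(-512) = -6144 + 9856 + 13312 = 17024

17024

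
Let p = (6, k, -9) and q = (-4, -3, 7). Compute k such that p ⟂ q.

-29

p · q = 6·(-4) + k·(-3) + (-9)·7 = -87 - 3k
Set equal to 0: -3k = 87, so k = -29.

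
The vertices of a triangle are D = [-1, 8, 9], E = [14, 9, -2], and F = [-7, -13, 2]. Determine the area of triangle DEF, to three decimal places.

212.935

DE = (15, 1, -11),  DF = (-6, -21, -7)
i: 1·(-7) - (-11)·(-21) = -7 - 231 = -238
j: (-11)·(-6) - 15·(-7) = 66 - (-105) = 171
k: 15·(-21) - 1·(-6) = -315 - (-6) = -309
DE × DF = (-238, 171, -309)
|DE × DF| = √181366 ≈ 425.8709
area = ½ · 425.8709 ≈ 212.935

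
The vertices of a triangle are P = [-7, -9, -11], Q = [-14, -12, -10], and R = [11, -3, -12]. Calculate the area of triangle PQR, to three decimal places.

8.276

PQ = (-7, -3, 1),  PR = (18, 6, -1)
i: (-3)·(-1) - 1·6 = 3 - 6 = -3
j: 1·18 - (-7)·(-1) = 18 - 7 = 11
k: (-7)·6 - (-3)·18 = -42 - (-54) = 12
PQ × PR = (-3, 11, 12)
|PQ × PR| = √274 ≈ 16.5529
area = ½ · 16.5529 ≈ 8.276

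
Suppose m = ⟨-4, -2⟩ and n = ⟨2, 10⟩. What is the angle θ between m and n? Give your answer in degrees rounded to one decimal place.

m · n = (-4)·2 + (-2)·10 = -8 - 20 = -28
|m|² = 16 + 4 = 20,  |m| = √20 ≈ 4.472136
|n|² = 4 + 100 = 104,  |n| = √104 ≈ 10.198039
cos θ = -28 / (4.472136 · 10.198039) ≈ -0.61394
θ = arccos(-0.61394) ≈ 127.9°

127.9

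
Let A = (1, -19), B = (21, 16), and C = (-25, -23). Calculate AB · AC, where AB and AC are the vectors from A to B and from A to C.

-660

AB = B − A = (20, 35)
AC = C − A = (-26, -4)
AB · AC = 20·(-26) + 35·(-4) = -520 - 140 = -660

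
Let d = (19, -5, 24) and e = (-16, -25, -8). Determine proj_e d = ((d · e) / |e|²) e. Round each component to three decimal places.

(6.281, 9.815, 3.141)

d · e = 19·(-16) + (-5)·(-25) + 24·(-8) = -304 + 125 - 192 = -371
|e|² = 256 + 625 + 64 = 945
proj_e d = (-371/945) · (-16, -25, -8) ≈ (6.281, 9.815, 3.141)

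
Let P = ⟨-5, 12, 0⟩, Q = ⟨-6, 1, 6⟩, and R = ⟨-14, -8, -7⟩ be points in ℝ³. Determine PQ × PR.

PQ = (-1, -11, 6)
PR = (-9, -20, -7)
i: (-11)·(-7) - 6·(-20) = 77 - (-120) = 197
j: 6·(-9) - (-1)·(-7) = -54 - 7 = -61
k: (-1)·(-20) - (-11)·(-9) = 20 - 99 = -79
PQ × PR = (197, -61, -79)

(197, -61, -79)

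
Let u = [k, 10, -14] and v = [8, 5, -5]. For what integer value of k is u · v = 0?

u · v = k·8 + 10·5 + (-14)·(-5) = 120 + 8k
Set equal to 0: 8k = -120, so k = -15.

-15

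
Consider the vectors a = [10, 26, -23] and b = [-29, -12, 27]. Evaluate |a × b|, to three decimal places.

860.837

i: 26·27 - (-23)·(-12) = 702 - 276 = 426
j: (-23)·(-29) - 10·27 = 667 - 270 = 397
k: 10·(-12) - 26·(-29) = -120 - (-754) = 634
a × b = (426, 397, 634)
|a × b| = √(426² + 397² + 634²) = √741041 ≈ 860.8374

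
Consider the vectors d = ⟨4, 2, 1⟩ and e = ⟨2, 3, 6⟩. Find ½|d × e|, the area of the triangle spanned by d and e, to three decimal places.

i: 2·6 - 1·3 = 12 - 3 = 9
j: 1·2 - 4·6 = 2 - 24 = -22
k: 4·3 - 2·2 = 12 - 4 = 8
d × e = (9, -22, 8)
|d × e| = √(9² + (-22)² + 8²) = √629 ≈ 25.0799
area = ½ · 25.0799 ≈ 12.540

12.540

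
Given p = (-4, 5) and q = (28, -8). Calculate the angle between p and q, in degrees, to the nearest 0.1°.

144.6

p · q = (-4)·28 + 5·(-8) = -112 - 40 = -152
|p|² = 16 + 25 = 41,  |p| = √41 ≈ 6.403124
|q|² = 784 + 64 = 848,  |q| = √848 ≈ 29.120440
cos θ = -152 / (6.403124 · 29.120440) ≈ -0.81518
θ = arccos(-0.81518) ≈ 144.6°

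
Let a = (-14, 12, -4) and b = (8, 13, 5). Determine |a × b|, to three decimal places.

i: 12·5 - (-4)·13 = 60 - (-52) = 112
j: (-4)·8 - (-14)·5 = -32 - (-70) = 38
k: (-14)·13 - 12·8 = -182 - 96 = -278
a × b = (112, 38, -278)
|a × b| = √(112² + 38² + (-278)²) = √91272 ≈ 302.1126

302.113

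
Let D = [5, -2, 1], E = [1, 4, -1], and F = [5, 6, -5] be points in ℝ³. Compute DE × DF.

DE = (-4, 6, -2)
DF = (0, 8, -6)
i: 6·(-6) - (-2)·8 = -36 - (-16) = -20
j: (-2)·0 - (-4)·(-6) = 0 - 24 = -24
k: (-4)·8 - 6·0 = -32 - 0 = -32
DE × DF = (-20, -24, -32)

(-20, -24, -32)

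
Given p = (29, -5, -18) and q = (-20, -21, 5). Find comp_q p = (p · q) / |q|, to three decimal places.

-19.199

p · q = 29·(-20) + (-5)·(-21) + (-18)·5 = -580 + 105 - 90 = -565
|q| = √(400 + 441 + 25) = √866 ≈ 29.4279
comp_q p = -565 / √866 ≈ -19.199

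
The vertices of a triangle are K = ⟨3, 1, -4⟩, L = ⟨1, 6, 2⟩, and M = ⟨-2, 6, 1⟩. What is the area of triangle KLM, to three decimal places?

KL = (-2, 5, 6),  KM = (-5, 5, 5)
i: 5·5 - 6·5 = 25 - 30 = -5
j: 6·(-5) - (-2)·5 = -30 - (-10) = -20
k: (-2)·5 - 5·(-5) = -10 - (-25) = 15
KL × KM = (-5, -20, 15)
|KL × KM| = √650 ≈ 25.4951
area = ½ · 25.4951 ≈ 12.748

12.748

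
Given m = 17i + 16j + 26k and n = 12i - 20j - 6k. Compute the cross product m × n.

i: 16·(-6) - 26·(-20) = -96 - (-520) = 424
j: 26·12 - 17·(-6) = 312 - (-102) = 414
k: 17·(-20) - 16·12 = -340 - 192 = -532
m × n = (424, 414, -532)

(424, 414, -532)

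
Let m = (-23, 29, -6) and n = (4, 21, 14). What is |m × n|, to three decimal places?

854.768

i: 29·14 - (-6)·21 = 406 - (-126) = 532
j: (-6)·4 - (-23)·14 = -24 - (-322) = 298
k: (-23)·21 - 29·4 = -483 - 116 = -599
m × n = (532, 298, -599)
|m × n| = √(532² + 298² + (-599)²) = √730629 ≈ 854.7684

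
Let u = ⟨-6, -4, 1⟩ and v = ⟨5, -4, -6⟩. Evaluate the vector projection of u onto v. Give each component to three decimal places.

u · v = (-6)·5 + (-4)·(-4) + 1·(-6) = -30 + 16 - 6 = -20
|v|² = 25 + 16 + 36 = 77
proj_v u = (-20/77) · (5, -4, -6) ≈ (-1.299, 1.039, 1.558)

(-1.299, 1.039, 1.558)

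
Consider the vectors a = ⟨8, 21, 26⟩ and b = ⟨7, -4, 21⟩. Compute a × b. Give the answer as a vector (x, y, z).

(545, 14, -179)

i: 21·21 - 26·(-4) = 441 - (-104) = 545
j: 26·7 - 8·21 = 182 - 168 = 14
k: 8·(-4) - 21·7 = -32 - 147 = -179
a × b = (545, 14, -179)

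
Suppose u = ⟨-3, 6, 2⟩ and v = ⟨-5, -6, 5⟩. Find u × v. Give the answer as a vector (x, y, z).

i: 6·5 - 2·(-6) = 30 - (-12) = 42
j: 2·(-5) - (-3)·5 = -10 - (-15) = 5
k: (-3)·(-6) - 6·(-5) = 18 - (-30) = 48
u × v = (42, 5, 48)

(42, 5, 48)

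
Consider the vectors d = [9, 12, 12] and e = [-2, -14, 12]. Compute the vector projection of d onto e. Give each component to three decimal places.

(0.244, 1.709, -1.465)

d · e = 9·(-2) + 12·(-14) + 12·12 = -18 - 168 + 144 = -42
|e|² = 4 + 196 + 144 = 344
proj_e d = (-42/344) · (-2, -14, 12) ≈ (0.244, 1.709, -1.465)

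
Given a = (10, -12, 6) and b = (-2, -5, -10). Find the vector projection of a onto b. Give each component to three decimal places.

(0.310, 0.775, 1.550)

a · b = 10·(-2) + (-12)·(-5) + 6·(-10) = -20 + 60 - 60 = -20
|b|² = 4 + 25 + 100 = 129
proj_b a = (-20/129) · (-2, -5, -10) ≈ (0.310, 0.775, 1.550)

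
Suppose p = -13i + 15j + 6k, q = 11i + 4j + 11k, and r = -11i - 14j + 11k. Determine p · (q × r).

-6864

q × r:
i: 4·11 - 11·(-14) = 44 - (-154) = 198
j: 11·(-11) - 11·11 = -121 - 121 = -242
k: 11·(-14) - 4·(-11) = -154 - (-44) = -110
q × r = (198, -242, -110)
p · (q × r) = (-13)·198 + 15·(-242) + 6·(-110) = -2574 - 3630 - 660 = -6864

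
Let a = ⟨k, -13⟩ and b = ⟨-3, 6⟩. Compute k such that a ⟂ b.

a · b = k·(-3) + (-13)·6 = -78 - 3k
Set equal to 0: -3k = 78, so k = -26.

-26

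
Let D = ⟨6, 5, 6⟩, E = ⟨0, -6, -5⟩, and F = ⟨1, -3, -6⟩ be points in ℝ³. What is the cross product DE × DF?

(44, -17, -7)

DE = (-6, -11, -11)
DF = (-5, -8, -12)
i: (-11)·(-12) - (-11)·(-8) = 132 - 88 = 44
j: (-11)·(-5) - (-6)·(-12) = 55 - 72 = -17
k: (-6)·(-8) - (-11)·(-5) = 48 - 55 = -7
DE × DF = (44, -17, -7)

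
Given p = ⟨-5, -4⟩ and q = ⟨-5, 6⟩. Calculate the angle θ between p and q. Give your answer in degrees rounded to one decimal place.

88.9

p · q = (-5)·(-5) + (-4)·6 = 25 - 24 = 1
|p|² = 25 + 16 = 41,  |p| = √41 ≈ 6.403124
|q|² = 25 + 36 = 61,  |q| = √61 ≈ 7.810250
cos θ = 1 / (6.403124 · 7.810250) ≈ 0.02000
θ = arccos(0.02000) ≈ 88.9°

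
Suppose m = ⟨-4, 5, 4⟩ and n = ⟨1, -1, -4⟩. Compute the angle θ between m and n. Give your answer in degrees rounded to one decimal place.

m · n = (-4)·1 + 5·(-1) + 4·(-4) = -4 - 5 - 16 = -25
|m|² = 16 + 25 + 16 = 57,  |m| = √57 ≈ 7.549834
|n|² = 1 + 1 + 16 = 18,  |n| = √18 ≈ 4.242641
cos θ = -25 / (7.549834 · 4.242641) ≈ -0.78049
θ = arccos(-0.78049) ≈ 141.3°

141.3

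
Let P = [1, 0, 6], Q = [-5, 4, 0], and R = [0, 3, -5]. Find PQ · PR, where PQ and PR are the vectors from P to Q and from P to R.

84

PQ = Q − P = (-6, 4, -6)
PR = R − P = (-1, 3, -11)
PQ · PR = (-6)·(-1) + 4·3 + (-6)·(-11) = 6 + 12 + 66 = 84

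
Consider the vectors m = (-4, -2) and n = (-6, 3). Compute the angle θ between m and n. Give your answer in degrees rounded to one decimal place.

m · n = (-4)·(-6) + (-2)·3 = 24 - 6 = 18
|m|² = 16 + 4 = 20,  |m| = √20 ≈ 4.472136
|n|² = 36 + 9 = 45,  |n| = √45 ≈ 6.708204
cos θ = 18 / (4.472136 · 6.708204) ≈ 0.60000
θ = arccos(0.60000) ≈ 53.1°

53.1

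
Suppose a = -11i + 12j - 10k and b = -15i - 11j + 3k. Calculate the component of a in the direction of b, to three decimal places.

a · b = (-11)·(-15) + 12·(-11) + (-10)·3 = 165 - 132 - 30 = 3
|b| = √(225 + 121 + 9) = √355 ≈ 18.8414
comp_b a = 3 / √355 ≈ 0.159

0.159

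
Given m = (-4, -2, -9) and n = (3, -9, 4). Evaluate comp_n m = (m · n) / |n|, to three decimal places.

-2.914

m · n = (-4)·3 + (-2)·(-9) + (-9)·4 = -12 + 18 - 36 = -30
|n| = √(9 + 81 + 16) = √106 ≈ 10.2956
comp_n m = -30 / √106 ≈ -2.914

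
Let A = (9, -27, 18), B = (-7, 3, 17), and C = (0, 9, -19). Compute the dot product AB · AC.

1261

AB = B − A = (-16, 30, -1)
AC = C − A = (-9, 36, -37)
AB · AC = (-16)·(-9) + 30·36 + (-1)·(-37) = 144 + 1080 + 37 = 1261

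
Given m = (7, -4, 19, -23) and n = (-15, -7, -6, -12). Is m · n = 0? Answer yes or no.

no

m · n = 7·(-15) + (-4)·(-7) + 19·(-6) + (-23)·(-12) = -105 + 28 - 114 + 276 = 85
Nonzero, so the vectors are not orthogonal.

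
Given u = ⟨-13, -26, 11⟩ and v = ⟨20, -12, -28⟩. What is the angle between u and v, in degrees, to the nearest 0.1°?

103.1

u · v = (-13)·20 + (-26)·(-12) + 11·(-28) = -260 + 312 - 308 = -256
|u|² = 169 + 676 + 121 = 966,  |u| = √966 ≈ 31.080541
|v|² = 400 + 144 + 784 = 1328,  |v| = √1328 ≈ 36.441734
cos θ = -256 / (31.080541 · 36.441734) ≈ -0.22602
θ = arccos(-0.22602) ≈ 103.1°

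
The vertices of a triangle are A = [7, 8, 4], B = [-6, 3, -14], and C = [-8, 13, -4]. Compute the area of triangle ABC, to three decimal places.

AB = (-13, -5, -18),  AC = (-15, 5, -8)
i: (-5)·(-8) - (-18)·5 = 40 - (-90) = 130
j: (-18)·(-15) - (-13)·(-8) = 270 - 104 = 166
k: (-13)·5 - (-5)·(-15) = -65 - 75 = -140
AB × AC = (130, 166, -140)
|AB × AC| = √64056 ≈ 253.0929
area = ½ · 253.0929 ≈ 126.546

126.546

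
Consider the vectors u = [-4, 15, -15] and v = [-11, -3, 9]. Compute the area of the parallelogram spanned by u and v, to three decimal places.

282.542

i: 15·9 - (-15)·(-3) = 135 - 45 = 90
j: (-15)·(-11) - (-4)·9 = 165 - (-36) = 201
k: (-4)·(-3) - 15·(-11) = 12 - (-165) = 177
u × v = (90, 201, 177)
|u × v| = √(90² + 201² + 177²) = √79830 ≈ 282.5420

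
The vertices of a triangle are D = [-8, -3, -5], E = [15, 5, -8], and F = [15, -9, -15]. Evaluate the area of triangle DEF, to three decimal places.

DE = (23, 8, -3),  DF = (23, -6, -10)
i: 8·(-10) - (-3)·(-6) = -80 - 18 = -98
j: (-3)·23 - 23·(-10) = -69 - (-230) = 161
k: 23·(-6) - 8·23 = -138 - 184 = -322
DE × DF = (-98, 161, -322)
|DE × DF| = √139209 ≈ 373.1072
area = ½ · 373.1072 ≈ 186.554

186.554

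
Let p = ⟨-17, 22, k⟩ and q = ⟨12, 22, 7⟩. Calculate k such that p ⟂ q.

-40

p · q = (-17)·12 + 22·22 + k·7 = 280 + 7k
Set equal to 0: 7k = -280, so k = -40.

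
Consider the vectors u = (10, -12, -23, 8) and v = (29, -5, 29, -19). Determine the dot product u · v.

-469

u · v = 10·29 + (-12)·(-5) + (-23)·29 + 8·(-19) = 290 + 60 - 667 - 152 = -469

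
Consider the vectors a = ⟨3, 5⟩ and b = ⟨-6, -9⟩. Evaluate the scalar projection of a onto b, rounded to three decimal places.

-5.824

a · b = 3·(-6) + 5·(-9) = -18 - 45 = -63
|b| = √(36 + 81) = √117 ≈ 10.8167
comp_b a = -63 / √117 ≈ -5.824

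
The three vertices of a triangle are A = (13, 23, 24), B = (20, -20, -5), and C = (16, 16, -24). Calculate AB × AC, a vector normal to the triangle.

AB = (7, -43, -29)
AC = (3, -7, -48)
i: (-43)·(-48) - (-29)·(-7) = 2064 - 203 = 1861
j: (-29)·3 - 7·(-48) = -87 - (-336) = 249
k: 7·(-7) - (-43)·3 = -49 - (-129) = 80
AB × AC = (1861, 249, 80)

(1861, 249, 80)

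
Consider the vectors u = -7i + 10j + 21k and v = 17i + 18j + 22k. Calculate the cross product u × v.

i: 10·22 - 21·18 = 220 - 378 = -158
j: 21·17 - (-7)·22 = 357 - (-154) = 511
k: (-7)·18 - 10·17 = -126 - 170 = -296
u × v = (-158, 511, -296)

(-158, 511, -296)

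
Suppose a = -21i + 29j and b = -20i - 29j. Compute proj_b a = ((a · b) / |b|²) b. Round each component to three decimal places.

a · b = (-21)·(-20) + 29·(-29) = 420 - 841 = -421
|b|² = 400 + 841 = 1241
proj_b a = (-421/1241) · (-20, -29) ≈ (6.785, 9.838)

(6.785, 9.838)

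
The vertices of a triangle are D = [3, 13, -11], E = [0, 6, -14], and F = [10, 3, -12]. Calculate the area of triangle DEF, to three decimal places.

DE = (-3, -7, -3),  DF = (7, -10, -1)
i: (-7)·(-1) - (-3)·(-10) = 7 - 30 = -23
j: (-3)·7 - (-3)·(-1) = -21 - 3 = -24
k: (-3)·(-10) - (-7)·7 = 30 - (-49) = 79
DE × DF = (-23, -24, 79)
|DE × DF| = √7346 ≈ 85.7088
area = ½ · 85.7088 ≈ 42.854

42.854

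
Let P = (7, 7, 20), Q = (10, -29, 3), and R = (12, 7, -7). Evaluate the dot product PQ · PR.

474

PQ = Q − P = (3, -36, -17)
PR = R − P = (5, 0, -27)
PQ · PR = 3·5 + (-36)·0 + (-17)·(-27) = 15 + 0 + 459 = 474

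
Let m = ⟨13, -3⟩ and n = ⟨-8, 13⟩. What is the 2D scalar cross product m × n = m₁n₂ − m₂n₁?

13·13 - (-3)·(-8) = 169 - 24 = 145

145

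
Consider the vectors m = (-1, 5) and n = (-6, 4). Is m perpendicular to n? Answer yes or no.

no

m · n = (-1)·(-6) + 5·4 = 6 + 20 = 26
Nonzero, so the vectors are not orthogonal.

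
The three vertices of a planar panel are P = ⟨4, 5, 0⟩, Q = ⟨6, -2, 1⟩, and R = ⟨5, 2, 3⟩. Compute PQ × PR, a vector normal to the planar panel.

(-18, -5, 1)

PQ = (2, -7, 1)
PR = (1, -3, 3)
i: (-7)·3 - 1·(-3) = -21 - (-3) = -18
j: 1·1 - 2·3 = 1 - 6 = -5
k: 2·(-3) - (-7)·1 = -6 - (-7) = 1
PQ × PR = (-18, -5, 1)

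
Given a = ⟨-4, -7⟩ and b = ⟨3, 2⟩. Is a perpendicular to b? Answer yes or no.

no

a · b = (-4)·3 + (-7)·2 = -12 - 14 = -26
Nonzero, so the vectors are not orthogonal.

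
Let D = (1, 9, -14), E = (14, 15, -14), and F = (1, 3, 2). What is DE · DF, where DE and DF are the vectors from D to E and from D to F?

DE = E − D = (13, 6, 0)
DF = F − D = (0, -6, 16)
DE · DF = 13·0 + 6·(-6) + 0·16 = 0 - 36 + 0 = -36

-36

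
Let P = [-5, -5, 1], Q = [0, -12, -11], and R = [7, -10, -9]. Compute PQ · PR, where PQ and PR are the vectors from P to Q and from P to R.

215

PQ = Q − P = (5, -7, -12)
PR = R − P = (12, -5, -10)
PQ · PR = 5·12 + (-7)·(-5) + (-12)·(-10) = 60 + 35 + 120 = 215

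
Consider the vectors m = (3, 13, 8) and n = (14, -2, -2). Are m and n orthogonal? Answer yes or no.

m · n = 3·14 + 13·(-2) + 8·(-2) = 42 - 26 - 16 = 0
Zero, so the vectors are orthogonal.

yes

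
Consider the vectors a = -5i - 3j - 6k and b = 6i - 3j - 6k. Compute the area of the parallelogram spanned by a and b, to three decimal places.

i: (-3)·(-6) - (-6)·(-3) = 18 - 18 = 0
j: (-6)·6 - (-5)·(-6) = -36 - 30 = -66
k: (-5)·(-3) - (-3)·6 = 15 - (-18) = 33
a × b = (0, -66, 33)
|a × b| = √(0² + (-66)² + 33²) = √5445 ≈ 73.7902

73.790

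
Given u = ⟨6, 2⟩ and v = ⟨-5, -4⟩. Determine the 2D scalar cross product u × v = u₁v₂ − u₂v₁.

-14

6·(-4) - 2·(-5) = -24 - (-10) = -14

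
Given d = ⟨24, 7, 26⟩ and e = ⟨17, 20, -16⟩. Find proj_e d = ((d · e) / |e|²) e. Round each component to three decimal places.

(2.375, 2.794, -2.235)

d · e = 24·17 + 7·20 + 26·(-16) = 408 + 140 - 416 = 132
|e|² = 289 + 400 + 256 = 945
proj_e d = (132/945) · (17, 20, -16) ≈ (2.375, 2.794, -2.235)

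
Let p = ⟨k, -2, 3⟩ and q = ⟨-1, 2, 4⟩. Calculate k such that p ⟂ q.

8

p · q = k·(-1) + (-2)·2 + 3·4 = 8 - 1k
Set equal to 0: -1k = -8, so k = 8.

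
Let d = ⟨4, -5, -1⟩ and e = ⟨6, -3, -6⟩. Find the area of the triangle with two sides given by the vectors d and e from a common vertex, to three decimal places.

18.554

i: (-5)·(-6) - (-1)·(-3) = 30 - 3 = 27
j: (-1)·6 - 4·(-6) = -6 - (-24) = 18
k: 4·(-3) - (-5)·6 = -12 - (-30) = 18
d × e = (27, 18, 18)
|d × e| = √(27² + 18² + 18²) = √1377 ≈ 37.1080
area = ½ · 37.1080 ≈ 18.554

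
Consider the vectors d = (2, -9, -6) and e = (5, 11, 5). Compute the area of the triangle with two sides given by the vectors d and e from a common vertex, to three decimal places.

i: (-9)·5 - (-6)·11 = -45 - (-66) = 21
j: (-6)·5 - 2·5 = -30 - 10 = -40
k: 2·11 - (-9)·5 = 22 - (-45) = 67
d × e = (21, -40, 67)
|d × e| = √(21² + (-40)² + 67²) = √6530 ≈ 80.8084
area = ½ · 80.8084 ≈ 40.404

40.404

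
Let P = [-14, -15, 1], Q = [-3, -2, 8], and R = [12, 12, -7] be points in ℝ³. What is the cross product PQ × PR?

(-293, 270, -41)

PQ = (11, 13, 7)
PR = (26, 27, -8)
i: 13·(-8) - 7·27 = -104 - 189 = -293
j: 7·26 - 11·(-8) = 182 - (-88) = 270
k: 11·27 - 13·26 = 297 - 338 = -41
PQ × PR = (-293, 270, -41)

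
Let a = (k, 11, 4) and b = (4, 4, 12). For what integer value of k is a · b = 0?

-23

a · b = k·4 + 11·4 + 4·12 = 92 + 4k
Set equal to 0: 4k = -92, so k = -23.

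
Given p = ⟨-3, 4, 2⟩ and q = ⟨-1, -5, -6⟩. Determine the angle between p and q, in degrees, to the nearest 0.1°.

133.2

p · q = (-3)·(-1) + 4·(-5) + 2·(-6) = 3 - 20 - 12 = -29
|p|² = 9 + 16 + 4 = 29,  |p| = √29 ≈ 5.385165
|q|² = 1 + 25 + 36 = 62,  |q| = √62 ≈ 7.874008
cos θ = -29 / (5.385165 · 7.874008) ≈ -0.68392
θ = arccos(-0.68392) ≈ 133.2°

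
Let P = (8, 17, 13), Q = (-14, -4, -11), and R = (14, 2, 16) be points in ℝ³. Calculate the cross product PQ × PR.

PQ = (-22, -21, -24)
PR = (6, -15, 3)
i: (-21)·3 - (-24)·(-15) = -63 - 360 = -423
j: (-24)·6 - (-22)·3 = -144 - (-66) = -78
k: (-22)·(-15) - (-21)·6 = 330 - (-126) = 456
PQ × PR = (-423, -78, 456)

(-423, -78, 456)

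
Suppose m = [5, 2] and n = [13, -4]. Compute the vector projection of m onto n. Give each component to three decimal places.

(4.005, -1.232)

m · n = 5·13 + 2·(-4) = 65 - 8 = 57
|n|² = 169 + 16 = 185
proj_n m = (57/185) · (13, -4) ≈ (4.005, -1.232)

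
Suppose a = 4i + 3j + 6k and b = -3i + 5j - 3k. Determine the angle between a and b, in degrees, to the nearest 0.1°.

a · b = 4·(-3) + 3·5 + 6·(-3) = -12 + 15 - 18 = -15
|a|² = 16 + 9 + 36 = 61,  |a| = √61 ≈ 7.810250
|b|² = 9 + 25 + 9 = 43,  |b| = √43 ≈ 6.557439
cos θ = -15 / (7.810250 · 6.557439) ≈ -0.29288
θ = arccos(-0.29288) ≈ 107.0°

107.0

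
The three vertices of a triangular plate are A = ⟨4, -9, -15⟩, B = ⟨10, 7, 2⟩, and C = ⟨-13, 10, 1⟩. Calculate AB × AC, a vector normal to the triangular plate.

(-67, -385, 386)

AB = (6, 16, 17)
AC = (-17, 19, 16)
i: 16·16 - 17·19 = 256 - 323 = -67
j: 17·(-17) - 6·16 = -289 - 96 = -385
k: 6·19 - 16·(-17) = 114 - (-272) = 386
AB × AC = (-67, -385, 386)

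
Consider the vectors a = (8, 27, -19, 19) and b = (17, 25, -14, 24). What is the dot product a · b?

1533

a · b = 8·17 + 27·25 + (-19)·(-14) + 19·24 = 136 + 675 + 266 + 456 = 1533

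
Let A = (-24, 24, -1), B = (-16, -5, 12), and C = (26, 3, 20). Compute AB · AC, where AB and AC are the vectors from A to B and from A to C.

AB = B − A = (8, -29, 13)
AC = C − A = (50, -21, 21)
AB · AC = 8·50 + (-29)·(-21) + 13·21 = 400 + 609 + 273 = 1282

1282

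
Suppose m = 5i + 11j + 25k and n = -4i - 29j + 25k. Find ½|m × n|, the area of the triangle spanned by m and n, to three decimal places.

i: 11·25 - 25·(-29) = 275 - (-725) = 1000
j: 25·(-4) - 5·25 = -100 - 125 = -225
k: 5·(-29) - 11·(-4) = -145 - (-44) = -101
m × n = (1000, -225, -101)
|m × n| = √(1000² + (-225)² + (-101)²) = √1060826 ≈ 1029.9641
area = ½ · 1029.9641 ≈ 514.982

514.982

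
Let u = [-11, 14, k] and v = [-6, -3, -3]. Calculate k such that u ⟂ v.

8

u · v = (-11)·(-6) + 14·(-3) + k·(-3) = 24 - 3k
Set equal to 0: -3k = -24, so k = 8.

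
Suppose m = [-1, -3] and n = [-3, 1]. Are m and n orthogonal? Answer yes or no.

yes

m · n = (-1)·(-3) + (-3)·1 = 3 - 3 = 0
Zero, so the vectors are orthogonal.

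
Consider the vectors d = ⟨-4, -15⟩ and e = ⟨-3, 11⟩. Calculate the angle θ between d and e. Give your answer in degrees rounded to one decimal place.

d · e = (-4)·(-3) + (-15)·11 = 12 - 165 = -153
|d|² = 16 + 225 = 241,  |d| = √241 ≈ 15.524175
|e|² = 9 + 121 = 130,  |e| = √130 ≈ 11.401754
cos θ = -153 / (15.524175 · 11.401754) ≈ -0.86439
θ = arccos(-0.86439) ≈ 149.8°

149.8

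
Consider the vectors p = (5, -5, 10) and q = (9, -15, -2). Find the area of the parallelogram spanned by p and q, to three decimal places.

191.050

i: (-5)·(-2) - 10·(-15) = 10 - (-150) = 160
j: 10·9 - 5·(-2) = 90 - (-10) = 100
k: 5·(-15) - (-5)·9 = -75 - (-45) = -30
p × q = (160, 100, -30)
|p × q| = √(160² + 100² + (-30)²) = √36500 ≈ 191.0497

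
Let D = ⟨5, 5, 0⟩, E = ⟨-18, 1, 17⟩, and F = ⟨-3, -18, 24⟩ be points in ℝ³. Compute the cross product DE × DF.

(295, 416, 497)

DE = (-23, -4, 17)
DF = (-8, -23, 24)
i: (-4)·24 - 17·(-23) = -96 - (-391) = 295
j: 17·(-8) - (-23)·24 = -136 - (-552) = 416
k: (-23)·(-23) - (-4)·(-8) = 529 - 32 = 497
DE × DF = (295, 416, 497)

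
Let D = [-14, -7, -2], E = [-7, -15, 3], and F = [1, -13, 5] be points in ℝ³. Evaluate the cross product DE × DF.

(-26, 26, 78)

DE = (7, -8, 5)
DF = (15, -6, 7)
i: (-8)·7 - 5·(-6) = -56 - (-30) = -26
j: 5·15 - 7·7 = 75 - 49 = 26
k: 7·(-6) - (-8)·15 = -42 - (-120) = 78
DE × DF = (-26, 26, 78)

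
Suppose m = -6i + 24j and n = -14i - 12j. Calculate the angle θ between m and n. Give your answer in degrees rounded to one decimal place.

m · n = (-6)·(-14) + 24·(-12) = 84 - 288 = -204
|m|² = 36 + 576 = 612,  |m| = √612 ≈ 24.738634
|n|² = 196 + 144 = 340,  |n| = √340 ≈ 18.439089
cos θ = -204 / (24.738634 · 18.439089) ≈ -0.44721
θ = arccos(-0.44721) ≈ 116.6°

116.6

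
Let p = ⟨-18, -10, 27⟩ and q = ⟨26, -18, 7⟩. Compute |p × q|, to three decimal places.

1095.306

i: (-10)·7 - 27·(-18) = -70 - (-486) = 416
j: 27·26 - (-18)·7 = 702 - (-126) = 828
k: (-18)·(-18) - (-10)·26 = 324 - (-260) = 584
p × q = (416, 828, 584)
|p × q| = √(416² + 828² + 584²) = √1199696 ≈ 1095.3063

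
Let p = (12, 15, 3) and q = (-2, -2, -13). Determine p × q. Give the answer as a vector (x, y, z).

i: 15·(-13) - 3·(-2) = -195 - (-6) = -189
j: 3·(-2) - 12·(-13) = -6 - (-156) = 150
k: 12·(-2) - 15·(-2) = -24 - (-30) = 6
p × q = (-189, 150, 6)

(-189, 150, 6)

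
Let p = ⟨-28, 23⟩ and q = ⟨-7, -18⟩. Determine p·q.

-218

p · q = (-28)·(-7) + 23·(-18) = 196 - 414 = -218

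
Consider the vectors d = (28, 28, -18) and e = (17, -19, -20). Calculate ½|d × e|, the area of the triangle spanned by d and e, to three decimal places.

i: 28·(-20) - (-18)·(-19) = -560 - 342 = -902
j: (-18)·17 - 28·(-20) = -306 - (-560) = 254
k: 28·(-19) - 28·17 = -532 - 476 = -1008
d × e = (-902, 254, -1008)
|d × e| = √((-902)² + 254² + (-1008)²) = √1894184 ≈ 1376.2936
area = ½ · 1376.2936 ≈ 688.147

688.147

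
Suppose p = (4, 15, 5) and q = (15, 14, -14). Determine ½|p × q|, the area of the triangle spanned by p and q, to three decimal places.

176.155

i: 15·(-14) - 5·14 = -210 - 70 = -280
j: 5·15 - 4·(-14) = 75 - (-56) = 131
k: 4·14 - 15·15 = 56 - 225 = -169
p × q = (-280, 131, -169)
|p × q| = √((-280)² + 131² + (-169)²) = √124122 ≈ 352.3095
area = ½ · 352.3095 ≈ 176.155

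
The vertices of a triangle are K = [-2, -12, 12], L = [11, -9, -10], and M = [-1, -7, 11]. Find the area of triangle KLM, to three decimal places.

KL = (13, 3, -22),  KM = (1, 5, -1)
i: 3·(-1) - (-22)·5 = -3 - (-110) = 107
j: (-22)·1 - 13·(-1) = -22 - (-13) = -9
k: 13·5 - 3·1 = 65 - 3 = 62
KL × KM = (107, -9, 62)
|KL × KM| = √15374 ≈ 123.9919
area = ½ · 123.9919 ≈ 61.996

61.996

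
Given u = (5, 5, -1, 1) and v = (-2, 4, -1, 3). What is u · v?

14

u · v = 5·(-2) + 5·4 + (-1)·(-1) + 1·3 = -10 + 20 + 1 + 3 = 14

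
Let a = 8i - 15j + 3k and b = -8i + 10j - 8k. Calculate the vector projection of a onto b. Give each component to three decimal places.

a · b = 8·(-8) + (-15)·10 + 3·(-8) = -64 - 150 - 24 = -238
|b|² = 64 + 100 + 64 = 228
proj_b a = (-238/228) · (-8, 10, -8) ≈ (8.351, -10.439, 8.351)

(8.351, -10.439, 8.351)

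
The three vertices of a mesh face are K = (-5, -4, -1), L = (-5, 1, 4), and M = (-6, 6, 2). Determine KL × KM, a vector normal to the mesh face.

(-35, -5, 5)

KL = (0, 5, 5)
KM = (-1, 10, 3)
i: 5·3 - 5·10 = 15 - 50 = -35
j: 5·(-1) - 0·3 = -5 - 0 = -5
k: 0·10 - 5·(-1) = 0 - (-5) = 5
KL × KM = (-35, -5, 5)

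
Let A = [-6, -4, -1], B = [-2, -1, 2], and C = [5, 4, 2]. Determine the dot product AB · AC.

AB = B − A = (4, 3, 3)
AC = C − A = (11, 8, 3)
AB · AC = 4·11 + 3·8 + 3·3 = 44 + 24 + 9 = 77

77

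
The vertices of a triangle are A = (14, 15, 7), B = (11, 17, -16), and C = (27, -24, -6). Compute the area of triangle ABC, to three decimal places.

AB = (-3, 2, -23),  AC = (13, -39, -13)
i: 2·(-13) - (-23)·(-39) = -26 - 897 = -923
j: (-23)·13 - (-3)·(-13) = -299 - 39 = -338
k: (-3)·(-39) - 2·13 = 117 - 26 = 91
AB × AC = (-923, -338, 91)
|AB × AC| = √974454 ≈ 987.1444
area = ½ · 987.1444 ≈ 493.572

493.572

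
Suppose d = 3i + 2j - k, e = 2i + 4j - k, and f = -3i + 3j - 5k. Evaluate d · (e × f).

-43

e × f:
i: 4·(-5) - (-1)·3 = -20 - (-3) = -17
j: (-1)·(-3) - 2·(-5) = 3 - (-10) = 13
k: 2·3 - 4·(-3) = 6 - (-12) = 18
e × f = (-17, 13, 18)
d · (e × f) = 3·(-17) + 2·13 + (-1)·18 = -51 + 26 - 18 = -43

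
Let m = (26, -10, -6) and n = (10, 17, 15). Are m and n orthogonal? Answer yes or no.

m · n = 26·10 + (-10)·17 + (-6)·15 = 260 - 170 - 90 = 0
Zero, so the vectors are orthogonal.

yes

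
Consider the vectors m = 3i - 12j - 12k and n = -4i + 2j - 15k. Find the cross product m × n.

(204, 93, -42)

i: (-12)·(-15) - (-12)·2 = 180 - (-24) = 204
j: (-12)·(-4) - 3·(-15) = 48 - (-45) = 93
k: 3·2 - (-12)·(-4) = 6 - 48 = -42
m × n = (204, 93, -42)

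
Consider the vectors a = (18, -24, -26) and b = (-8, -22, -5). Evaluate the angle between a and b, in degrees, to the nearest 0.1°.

a · b = 18·(-8) + (-24)·(-22) + (-26)·(-5) = -144 + 528 + 130 = 514
|a|² = 324 + 576 + 676 = 1576,  |a| = √1576 ≈ 39.698866
|b|² = 64 + 484 + 25 = 573,  |b| = √573 ≈ 23.937418
cos θ = 514 / (39.698866 · 23.937418) ≈ 0.54089
θ = arccos(0.54089) ≈ 57.3°

57.3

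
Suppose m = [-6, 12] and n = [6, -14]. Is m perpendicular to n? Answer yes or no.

no

m · n = (-6)·6 + 12·(-14) = -36 - 168 = -204
Nonzero, so the vectors are not orthogonal.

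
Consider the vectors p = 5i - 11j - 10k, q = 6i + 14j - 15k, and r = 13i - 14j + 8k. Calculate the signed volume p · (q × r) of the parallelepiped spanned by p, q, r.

q × r:
i: 14·8 - (-15)·(-14) = 112 - 210 = -98
j: (-15)·13 - 6·8 = -195 - 48 = -243
k: 6·(-14) - 14·13 = -84 - 182 = -266
q × r = (-98, -243, -266)
p · (q × r) = 5·(-98) + (-11)·(-243) + (-10)·(-266) = -490 + 2673 + 2660 = 4843

4843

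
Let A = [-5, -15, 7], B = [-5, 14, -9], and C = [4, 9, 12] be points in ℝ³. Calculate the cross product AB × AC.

(529, -144, -261)

AB = (0, 29, -16)
AC = (9, 24, 5)
i: 29·5 - (-16)·24 = 145 - (-384) = 529
j: (-16)·9 - 0·5 = -144 - 0 = -144
k: 0·24 - 29·9 = 0 - 261 = -261
AB × AC = (529, -144, -261)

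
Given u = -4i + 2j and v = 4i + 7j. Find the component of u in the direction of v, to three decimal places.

u · v = (-4)·4 + 2·7 = -16 + 14 = -2
|v| = √(16 + 49) = √65 ≈ 8.0623
comp_v u = -2 / √65 ≈ -0.248

-0.248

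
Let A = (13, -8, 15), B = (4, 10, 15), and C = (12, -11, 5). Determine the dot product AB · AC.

AB = B − A = (-9, 18, 0)
AC = C − A = (-1, -3, -10)
AB · AC = (-9)·(-1) + 18·(-3) + 0·(-10) = 9 - 54 + 0 = -45

-45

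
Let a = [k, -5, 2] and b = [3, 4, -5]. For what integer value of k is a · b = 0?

a · b = k·3 + (-5)·4 + 2·(-5) = -30 + 3k
Set equal to 0: 3k = 30, so k = 10.

10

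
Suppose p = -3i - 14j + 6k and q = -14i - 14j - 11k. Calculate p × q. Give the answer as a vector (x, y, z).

(238, -117, -154)

i: (-14)·(-11) - 6·(-14) = 154 - (-84) = 238
j: 6·(-14) - (-3)·(-11) = -84 - 33 = -117
k: (-3)·(-14) - (-14)·(-14) = 42 - 196 = -154
p × q = (238, -117, -154)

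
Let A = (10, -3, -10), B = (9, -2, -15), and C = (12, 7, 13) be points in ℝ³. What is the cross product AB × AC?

(73, 13, -12)

AB = (-1, 1, -5)
AC = (2, 10, 23)
i: 1·23 - (-5)·10 = 23 - (-50) = 73
j: (-5)·2 - (-1)·23 = -10 - (-23) = 13
k: (-1)·10 - 1·2 = -10 - 2 = -12
AB × AC = (73, 13, -12)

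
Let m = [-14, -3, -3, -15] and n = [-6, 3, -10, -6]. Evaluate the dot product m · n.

195

m · n = (-14)·(-6) + (-3)·3 + (-3)·(-10) + (-15)·(-6) = 84 - 9 + 30 + 90 = 195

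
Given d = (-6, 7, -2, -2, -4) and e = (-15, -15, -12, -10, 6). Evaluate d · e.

5

d · e = (-6)·(-15) + 7·(-15) + (-2)·(-12) + (-2)·(-10) + (-4)·6 = 90 - 105 + 24 + 20 - 24 = 5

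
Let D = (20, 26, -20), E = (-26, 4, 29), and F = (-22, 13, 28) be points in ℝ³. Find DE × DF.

(-419, 150, -326)

DE = (-46, -22, 49)
DF = (-42, -13, 48)
i: (-22)·48 - 49·(-13) = -1056 - (-637) = -419
j: 49·(-42) - (-46)·48 = -2058 - (-2208) = 150
k: (-46)·(-13) - (-22)·(-42) = 598 - 924 = -326
DE × DF = (-419, 150, -326)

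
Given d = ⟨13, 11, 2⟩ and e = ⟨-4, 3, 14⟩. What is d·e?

d · e = 13·(-4) + 11·3 + 2·14 = -52 + 33 + 28 = 9

9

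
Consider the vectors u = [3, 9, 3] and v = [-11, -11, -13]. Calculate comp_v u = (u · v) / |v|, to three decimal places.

-8.435

u · v = 3·(-11) + 9·(-11) + 3·(-13) = -33 - 99 - 39 = -171
|v| = √(121 + 121 + 169) = √411 ≈ 20.2731
comp_v u = -171 / √411 ≈ -8.435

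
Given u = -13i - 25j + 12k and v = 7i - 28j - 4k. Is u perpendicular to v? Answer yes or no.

u · v = (-13)·7 + (-25)·(-28) + 12·(-4) = -91 + 700 - 48 = 561
Nonzero, so the vectors are not orthogonal.

no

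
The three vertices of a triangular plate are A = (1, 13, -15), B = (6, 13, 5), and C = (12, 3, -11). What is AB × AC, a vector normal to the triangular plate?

AB = (5, 0, 20)
AC = (11, -10, 4)
i: 0·4 - 20·(-10) = 0 - (-200) = 200
j: 20·11 - 5·4 = 220 - 20 = 200
k: 5·(-10) - 0·11 = -50 - 0 = -50
AB × AC = (200, 200, -50)

(200, 200, -50)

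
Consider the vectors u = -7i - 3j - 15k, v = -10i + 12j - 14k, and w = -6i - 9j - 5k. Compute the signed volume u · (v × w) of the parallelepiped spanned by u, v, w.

-1230

v × w:
i: 12·(-5) - (-14)·(-9) = -60 - 126 = -186
j: (-14)·(-6) - (-10)·(-5) = 84 - 50 = 34
k: (-10)·(-9) - 12·(-6) = 90 - (-72) = 162
v × w = (-186, 34, 162)
u · (v × w) = (-7)·(-186) + (-3)·34 + (-15)·162 = 1302 - 102 - 2430 = -1230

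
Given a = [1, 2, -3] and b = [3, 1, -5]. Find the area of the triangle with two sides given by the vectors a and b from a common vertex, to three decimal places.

i: 2·(-5) - (-3)·1 = -10 - (-3) = -7
j: (-3)·3 - 1·(-5) = -9 - (-5) = -4
k: 1·1 - 2·3 = 1 - 6 = -5
a × b = (-7, -4, -5)
|a × b| = √((-7)² + (-4)² + (-5)²) = √90 ≈ 9.4868
area = ½ · 9.4868 ≈ 4.743

4.743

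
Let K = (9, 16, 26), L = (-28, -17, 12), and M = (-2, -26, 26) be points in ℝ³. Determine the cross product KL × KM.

KL = (-37, -33, -14)
KM = (-11, -42, 0)
i: (-33)·0 - (-14)·(-42) = 0 - 588 = -588
j: (-14)·(-11) - (-37)·0 = 154 - 0 = 154
k: (-37)·(-42) - (-33)·(-11) = 1554 - 363 = 1191
KL × KM = (-588, 154, 1191)

(-588, 154, 1191)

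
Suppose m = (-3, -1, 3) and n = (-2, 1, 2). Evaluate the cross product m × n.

(-5, 0, -5)

i: (-1)·2 - 3·1 = -2 - 3 = -5
j: 3·(-2) - (-3)·2 = -6 - (-6) = 0
k: (-3)·1 - (-1)·(-2) = -3 - 2 = -5
m × n = (-5, 0, -5)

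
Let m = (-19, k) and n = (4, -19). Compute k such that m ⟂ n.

-4

m · n = (-19)·4 + k·(-19) = -76 - 19k
Set equal to 0: -19k = 76, so k = -4.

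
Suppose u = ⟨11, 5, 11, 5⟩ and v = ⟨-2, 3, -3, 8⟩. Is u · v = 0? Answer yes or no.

yes

u · v = 11·(-2) + 5·3 + 11·(-3) + 5·8 = -22 + 15 - 33 + 40 = 0
Zero, so the vectors are orthogonal.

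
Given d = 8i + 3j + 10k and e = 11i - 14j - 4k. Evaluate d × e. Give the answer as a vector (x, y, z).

(128, 142, -145)

i: 3·(-4) - 10·(-14) = -12 - (-140) = 128
j: 10·11 - 8·(-4) = 110 - (-32) = 142
k: 8·(-14) - 3·11 = -112 - 33 = -145
d × e = (128, 142, -145)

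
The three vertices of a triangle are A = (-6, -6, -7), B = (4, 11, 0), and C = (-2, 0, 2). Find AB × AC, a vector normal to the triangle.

(111, -62, -8)

AB = (10, 17, 7)
AC = (4, 6, 9)
i: 17·9 - 7·6 = 153 - 42 = 111
j: 7·4 - 10·9 = 28 - 90 = -62
k: 10·6 - 17·4 = 60 - 68 = -8
AB × AC = (111, -62, -8)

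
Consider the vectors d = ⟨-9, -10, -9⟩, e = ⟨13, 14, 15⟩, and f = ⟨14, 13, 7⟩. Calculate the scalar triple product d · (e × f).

-74

e × f:
i: 14·7 - 15·13 = 98 - 195 = -97
j: 15·14 - 13·7 = 210 - 91 = 119
k: 13·13 - 14·14 = 169 - 196 = -27
e × f = (-97, 119, -27)
d · (e × f) = (-9)·(-97) + (-10)·119 + (-9)·(-27) = 873 - 1190 + 243 = -74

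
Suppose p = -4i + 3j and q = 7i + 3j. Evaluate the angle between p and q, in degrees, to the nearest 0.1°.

119.9

p · q = (-4)·7 + 3·3 = -28 + 9 = -19
|p|² = 16 + 9 = 25,  |p| = √25 ≈ 5.000000
|q|² = 49 + 9 = 58,  |q| = √58 ≈ 7.615773
cos θ = -19 / (5.000000 · 7.615773) ≈ -0.49896
θ = arccos(-0.49896) ≈ 119.9°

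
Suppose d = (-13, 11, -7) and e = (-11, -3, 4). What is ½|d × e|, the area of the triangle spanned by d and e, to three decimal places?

i: 11·4 - (-7)·(-3) = 44 - 21 = 23
j: (-7)·(-11) - (-13)·4 = 77 - (-52) = 129
k: (-13)·(-3) - 11·(-11) = 39 - (-121) = 160
d × e = (23, 129, 160)
|d × e| = √(23² + 129² + 160²) = √42770 ≈ 206.8091
area = ½ · 206.8091 ≈ 103.405

103.405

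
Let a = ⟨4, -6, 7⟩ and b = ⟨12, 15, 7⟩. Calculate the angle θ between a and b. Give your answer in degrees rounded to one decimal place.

a · b = 4·12 + (-6)·15 + 7·7 = 48 - 90 + 49 = 7
|a|² = 16 + 36 + 49 = 101,  |a| = √101 ≈ 10.049876
|b|² = 144 + 225 + 49 = 418,  |b| = √418 ≈ 20.445048
cos θ = 7 / (10.049876 · 20.445048) ≈ 0.03407
θ = arccos(0.03407) ≈ 88.0°

88.0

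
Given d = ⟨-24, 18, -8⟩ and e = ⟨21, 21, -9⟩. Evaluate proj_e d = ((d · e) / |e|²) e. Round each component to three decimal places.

(-1.178, -1.178, 0.505)

d · e = (-24)·21 + 18·21 + (-8)·(-9) = -504 + 378 + 72 = -54
|e|² = 441 + 441 + 81 = 963
proj_e d = (-54/963) · (21, 21, -9) ≈ (-1.178, -1.178, 0.505)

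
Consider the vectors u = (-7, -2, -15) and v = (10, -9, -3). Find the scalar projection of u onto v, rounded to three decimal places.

u · v = (-7)·10 + (-2)·(-9) + (-15)·(-3) = -70 + 18 + 45 = -7
|v| = √(100 + 81 + 9) = √190 ≈ 13.7840
comp_v u = -7 / √190 ≈ -0.508

-0.508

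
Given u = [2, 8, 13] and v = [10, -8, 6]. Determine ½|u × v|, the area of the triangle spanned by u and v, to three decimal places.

107.522

i: 8·6 - 13·(-8) = 48 - (-104) = 152
j: 13·10 - 2·6 = 130 - 12 = 118
k: 2·(-8) - 8·10 = -16 - 80 = -96
u × v = (152, 118, -96)
|u × v| = √(152² + 118² + (-96)²) = √46244 ≈ 215.0442
area = ½ · 215.0442 ≈ 107.522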